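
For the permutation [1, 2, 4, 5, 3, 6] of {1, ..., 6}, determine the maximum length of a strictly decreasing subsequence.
2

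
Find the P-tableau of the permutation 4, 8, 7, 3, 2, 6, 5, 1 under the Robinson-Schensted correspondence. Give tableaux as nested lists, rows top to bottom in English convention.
P = [[1, 5], [2, 6], [3, 7], [4], [8]]

Insert 4: appended to row 1. P = [[4]].
Insert 8: appended to row 1. P = [[4, 8]].
Insert 7: 7 bumps 8 from row 1; 8 starts row 2. P = [[4, 7], [8]].
Insert 3: 3 bumps 4 from row 1; 4 bumps 8 from row 2; 8 starts row 3. P = [[3, 7], [4], [8]].
Insert 2: 2 bumps 3 from row 1; 3 bumps 4 from row 2; 4 bumps 8 from row 3; 8 starts row 4. P = [[2, 7], [3], [4], [8]].
Insert 6: 6 bumps 7 from row 1; 7 appends to row 2. P = [[2, 6], [3, 7], [4], [8]].
Insert 5: 5 bumps 6 from row 1; 6 bumps 7 from row 2; 7 appends to row 3. P = [[2, 5], [3, 6], [4, 7], [8]].
Insert 1: 1 bumps 2 from row 1; 2 bumps 3 from row 2; 3 bumps 4 from row 3; 4 bumps 8 from row 4; 8 starts row 5. P = [[1, 5], [2, 6], [3, 7], [4], [8]].

So P = [[1, 5], [2, 6], [3, 7], [4], [8]].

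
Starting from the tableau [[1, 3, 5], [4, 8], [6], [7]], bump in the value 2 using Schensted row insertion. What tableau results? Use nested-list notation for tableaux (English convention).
In row 1, 2 replaces 3 (the leftmost entry greater than 2); 3 is bumped to row 2. In row 2, 3 replaces 4 (the leftmost entry greater than 3); 4 is bumped to row 3. In row 3, 4 replaces 6 (the leftmost entry greater than 4); 6 is bumped to row 4. In row 4, 6 replaces 7 (the leftmost entry greater than 6); 7 is bumped to row 5. 7 starts a new row 5. The new tableau is [[1, 2, 5], [3, 8], [4], [6], [7]].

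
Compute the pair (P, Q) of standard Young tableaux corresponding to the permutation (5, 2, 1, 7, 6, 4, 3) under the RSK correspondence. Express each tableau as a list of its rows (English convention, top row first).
Insert each entry of the permutation into P by Schensted row insertion, recording in Q the position of each new cell.

Insert 5: appended to row 1. P = [[5]], Q = [[1]].
Insert 2: 2 bumps 5 from row 1; 5 starts row 2. P = [[2], [5]], Q = [[1], [2]].
Insert 1: 1 bumps 2 from row 1; 2 bumps 5 from row 2; 5 starts row 3. P = [[1], [2], [5]], Q = [[1], [2], [3]].
Insert 7: appended to row 1. P = [[1, 7], [2], [5]], Q = [[1, 4], [2], [3]].
Insert 6: 6 bumps 7 from row 1; 7 appends to row 2. P = [[1, 6], [2, 7], [5]], Q = [[1, 4], [2, 5], [3]].
Insert 4: 4 bumps 6 from row 1; 6 bumps 7 from row 2; 7 appends to row 3. P = [[1, 4], [2, 6], [5, 7]], Q = [[1, 4], [2, 5], [3, 6]].
Insert 3: 3 bumps 4 from row 1; 4 bumps 6 from row 2; 6 bumps 7 from row 3; 7 starts row 4. P = [[1, 3], [2, 4], [5, 6], [7]], Q = [[1, 4], [2, 5], [3, 6], [7]].

So P = [[1, 3], [2, 4], [5, 6], [7]], Q = [[1, 4], [2, 5], [3, 6], [7]].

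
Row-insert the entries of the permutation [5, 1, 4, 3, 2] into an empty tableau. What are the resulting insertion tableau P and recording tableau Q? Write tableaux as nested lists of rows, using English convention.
P = [[1, 2], [3], [4], [5]], Q = [[1, 3], [2], [4], [5]]

Insert each entry of the permutation into P by Schensted row insertion, recording in Q the position of each new cell.

After inserting 5: P = [[5]].
After inserting 1: P = [[1], [5]].
After inserting 4: P = [[1, 4], [5]].
After inserting 3: P = [[1, 3], [4], [5]].
After inserting 2: P = [[1, 2], [3], [4], [5]].

So P = [[1, 2], [3], [4], [5]], Q = [[1, 3], [2], [4], [5]].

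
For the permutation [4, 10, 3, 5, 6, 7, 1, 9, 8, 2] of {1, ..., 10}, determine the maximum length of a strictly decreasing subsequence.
4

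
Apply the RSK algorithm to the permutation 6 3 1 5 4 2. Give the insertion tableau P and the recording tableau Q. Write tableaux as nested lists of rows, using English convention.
P = [[1, 2], [3, 4], [5], [6]], Q = [[1, 4], [2, 5], [3], [6]]

Insert each entry of the permutation into P by Schensted row insertion, recording in Q the position of each new cell.

Insert 6: appended to row 1. P = [[6]], Q = [[1]].
Insert 3: 3 bumps 6 from row 1; 6 starts row 2. P = [[3], [6]], Q = [[1], [2]].
Insert 1: 1 bumps 3 from row 1; 3 bumps 6 from row 2; 6 starts row 3. P = [[1], [3], [6]], Q = [[1], [2], [3]].
Insert 5: appended to row 1. P = [[1, 5], [3], [6]], Q = [[1, 4], [2], [3]].
Insert 4: 4 bumps 5 from row 1; 5 appends to row 2. P = [[1, 4], [3, 5], [6]], Q = [[1, 4], [2, 5], [3]].
Insert 2: 2 bumps 4 from row 1; 4 bumps 5 from row 2; 5 bumps 6 from row 3; 6 starts row 4. P = [[1, 2], [3, 4], [5], [6]], Q = [[1, 4], [2, 5], [3], [6]].

So P = [[1, 2], [3, 4], [5], [6]], Q = [[1, 4], [2, 5], [3], [6]].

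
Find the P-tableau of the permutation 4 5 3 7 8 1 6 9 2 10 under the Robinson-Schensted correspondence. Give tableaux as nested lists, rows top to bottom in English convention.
Insert 4: appended to row 1. P = [[4]].
Insert 5: appended to row 1. P = [[4, 5]].
Insert 3: 3 bumps 4 from row 1; 4 starts row 2. P = [[3, 5], [4]].
Insert 7: appended to row 1. P = [[3, 5, 7], [4]].
Insert 8: appended to row 1. P = [[3, 5, 7, 8], [4]].
Insert 1: 1 bumps 3 from row 1; 3 bumps 4 from row 2; 4 starts row 3. P = [[1, 5, 7, 8], [3], [4]].
Insert 6: 6 bumps 7 from row 1; 7 appends to row 2. P = [[1, 5, 6, 8], [3, 7], [4]].
Insert 9: appended to row 1. P = [[1, 5, 6, 8, 9], [3, 7], [4]].
Insert 2: 2 bumps 5 from row 1; 5 bumps 7 from row 2; 7 appends to row 3. P = [[1, 2, 6, 8, 9], [3, 5], [4, 7]].
Insert 10: appended to row 1. P = [[1, 2, 6, 8, 9, 10], [3, 5], [4, 7]].

So P = [[1, 2, 6, 8, 9, 10], [3, 5], [4, 7]].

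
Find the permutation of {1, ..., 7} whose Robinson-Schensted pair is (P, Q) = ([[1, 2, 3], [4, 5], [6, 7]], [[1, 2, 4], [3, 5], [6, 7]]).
Reverse the RSK construction: for i from n down to 1, find the cell of Q containing i, remove the entry at that cell from P, and reverse-bump it up through P; the value ejected from row 1 is w(i).

Step i=7: Q has 7 at row 3, column 2; remove 7 from row 3 of P and reverse-bump: 7 enters row 2 and ejects 5; 5 enters row 1 and ejects 3. So w(7) = 3. P is now [[1, 2, 5], [4, 7], [6]].
Step i=6: Q has 6 at row 3, column 1; remove 6 from row 3 of P and reverse-bump: 6 enters row 2 and ejects 4; 4 enters row 1 and ejects 2. So w(6) = 2. P is now [[1, 4, 5], [6, 7]].
Step i=5: Q has 5 at row 2, column 2; remove 7 from row 2 of P and reverse-bump: 7 enters row 1 and ejects 5. So w(5) = 5. P is now [[1, 4, 7], [6]].
Step i=4: Q has 4 at row 1, column 3; remove that cell from P, ejecting 7. So w(4) = 7. P is now [[1, 4], [6]].
Step i=3: Q has 3 at row 2, column 1; remove 6 from row 2 of P and reverse-bump: 6 enters row 1 and ejects 4. So w(3) = 4. P is now [[1, 6]].
Step i=2: Q has 2 at row 1, column 2; remove that cell from P, ejecting 6. So w(2) = 6. P is now [[1]].
Step i=1: Q has 1 at row 1, column 1; remove that cell from P, ejecting 1. So w(1) = 1. P is now [].

So w = 1 6 4 7 5 2 3.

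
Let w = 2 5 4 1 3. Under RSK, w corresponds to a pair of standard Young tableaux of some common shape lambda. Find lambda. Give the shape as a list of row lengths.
RSK row insertion gives P = [[1, 3], [2, 4], [5]], which has shape [2, 2, 1].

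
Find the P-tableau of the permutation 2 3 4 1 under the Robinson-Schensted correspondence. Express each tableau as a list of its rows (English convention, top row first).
Insert 2: appended to row 1. P = [[2]].
Insert 3: appended to row 1. P = [[2, 3]].
Insert 4: appended to row 1. P = [[2, 3, 4]].
Insert 1: 1 bumps 2 from row 1; 2 starts row 2. P = [[1, 3, 4], [2]].

So P = [[1, 3, 4], [2]].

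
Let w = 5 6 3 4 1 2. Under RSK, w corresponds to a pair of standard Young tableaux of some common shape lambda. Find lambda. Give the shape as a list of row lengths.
[2, 2, 2]

RSK row insertion gives P = [[1, 2], [3, 4], [5, 6]], which has shape [2, 2, 2].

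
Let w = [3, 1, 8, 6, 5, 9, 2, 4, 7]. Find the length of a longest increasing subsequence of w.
4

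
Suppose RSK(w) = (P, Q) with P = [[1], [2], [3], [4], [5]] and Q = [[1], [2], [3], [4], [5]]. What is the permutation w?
5 4 3 2 1

Reverse the RSK construction: for i from n down to 1, find the cell of Q containing i, remove the entry at that cell from P, and reverse-bump it up through P; the value ejected from row 1 is w(i).

Step i=5: Q has 5 at row 5, column 1; remove 5 from row 5 of P and reverse-bump: 5 enters row 4 and ejects 4; 4 enters row 3 and ejects 3; 3 enters row 2 and ejects 2; 2 enters row 1 and ejects 1. So w(5) = 1. P is now [[2], [3], [4], [5]].
Step i=4: Q has 4 at row 4, column 1; remove 5 from row 4 of P and reverse-bump: 5 enters row 3 and ejects 4; 4 enters row 2 and ejects 3; 3 enters row 1 and ejects 2. So w(4) = 2. P is now [[3], [4], [5]].
Step i=3: Q has 3 at row 3, column 1; remove 5 from row 3 of P and reverse-bump: 5 enters row 2 and ejects 4; 4 enters row 1 and ejects 3. So w(3) = 3. P is now [[4], [5]].
Step i=2: Q has 2 at row 2, column 1; remove 5 from row 2 of P and reverse-bump: 5 enters row 1 and ejects 4. So w(2) = 4. P is now [[5]].
Step i=1: Q has 1 at row 1, column 1; remove that cell from P, ejecting 5. So w(1) = 5. P is now [].

So w = 5 4 3 2 1.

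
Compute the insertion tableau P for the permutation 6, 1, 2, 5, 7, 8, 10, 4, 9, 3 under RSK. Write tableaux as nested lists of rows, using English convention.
After inserting 6: P = [[6]].
After inserting 1: P = [[1], [6]].
After inserting 2: P = [[1, 2], [6]].
After inserting 5: P = [[1, 2, 5], [6]].
After inserting 7: P = [[1, 2, 5, 7], [6]].
After inserting 8: P = [[1, 2, 5, 7, 8], [6]].
After inserting 10: P = [[1, 2, 5, 7, 8, 10], [6]].
After inserting 4: P = [[1, 2, 4, 7, 8, 10], [5], [6]].
After inserting 9: P = [[1, 2, 4, 7, 8, 9], [5, 10], [6]].
After inserting 3: P = [[1, 2, 3, 7, 8, 9], [4, 10], [5], [6]].

So P = [[1, 2, 3, 7, 8, 9], [4, 10], [5], [6]].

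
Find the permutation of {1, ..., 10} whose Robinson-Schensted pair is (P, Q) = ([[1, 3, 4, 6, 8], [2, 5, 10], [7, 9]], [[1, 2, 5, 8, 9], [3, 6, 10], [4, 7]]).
Reverse the RSK construction: for i from n down to 1, find the cell of Q containing i, remove the entry at that cell from P, and reverse-bump it up through P; the value ejected from row 1 is w(i).

Step i=10: Q has 10 at row 2, column 3; remove 10 from row 2 of P and reverse-bump: 10 enters row 1 and ejects 8. So w(10) = 8. P is now [[1, 3, 4, 6, 10], [2, 5], [7, 9]].
Step i=9: Q has 9 at row 1, column 5; remove that cell from P, ejecting 10. So w(9) = 10. P is now [[1, 3, 4, 6], [2, 5], [7, 9]].
Step i=8: Q has 8 at row 1, column 4; remove that cell from P, ejecting 6. So w(8) = 6. P is now [[1, 3, 4], [2, 5], [7, 9]].
Step i=7: Q has 7 at row 3, column 2; remove 9 from row 3 of P and reverse-bump: 9 enters row 2 and ejects 5; 5 enters row 1 and ejects 4. So w(7) = 4. P is now [[1, 3, 5], [2, 9], [7]].
Step i=6: Q has 6 at row 2, column 2; remove 9 from row 2 of P and reverse-bump: 9 enters row 1 and ejects 5. So w(6) = 5. P is now [[1, 3, 9], [2], [7]].
Step i=5: Q has 5 at row 1, column 3; remove that cell from P, ejecting 9. So w(5) = 9. P is now [[1, 3], [2], [7]].
Step i=4: Q has 4 at row 3, column 1; remove 7 from row 3 of P and reverse-bump: 7 enters row 2 and ejects 2; 2 enters row 1 and ejects 1. So w(4) = 1. P is now [[2, 3], [7]].
Step i=3: Q has 3 at row 2, column 1; remove 7 from row 2 of P and reverse-bump: 7 enters row 1 and ejects 3. So w(3) = 3. P is now [[2, 7]].
Step i=2: Q has 2 at row 1, column 2; remove that cell from P, ejecting 7. So w(2) = 7. P is now [[2]].
Step i=1: Q has 1 at row 1, column 1; remove that cell from P, ejecting 2. So w(1) = 2. P is now [].

So w = 2 7 3 1 9 5 4 6 10 8.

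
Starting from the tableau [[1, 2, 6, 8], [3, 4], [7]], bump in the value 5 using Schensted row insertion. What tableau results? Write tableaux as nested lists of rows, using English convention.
In row 1, 5 replaces 6 (the leftmost entry greater than 5); 6 is bumped to row 2. 6 is appended to row 2. The new tableau is [[1, 2, 5, 8], [3, 4, 6], [7]].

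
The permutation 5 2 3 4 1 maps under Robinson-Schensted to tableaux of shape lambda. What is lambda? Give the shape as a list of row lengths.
Row-insert each entry into an empty tableau.

After inserting 5: P = [[5]].
After inserting 2: P = [[2], [5]].
After inserting 3: P = [[2, 3], [5]].
After inserting 4: P = [[2, 3, 4], [5]].
After inserting 1: P = [[1, 3, 4], [2], [5]].

The final insertion tableau P = [[1, 3, 4], [2], [5]] has shape [3, 1, 1].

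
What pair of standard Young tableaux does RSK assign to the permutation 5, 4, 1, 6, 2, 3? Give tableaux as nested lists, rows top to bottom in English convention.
P = [[1, 2, 3], [4, 6], [5]], Q = [[1, 4, 6], [2, 5], [3]]

Insert each entry of the permutation into P by Schensted row insertion, recording in Q the position of each new cell.

Insert 5: appended to row 1. P = [[5]], Q = [[1]].
Insert 4: 4 bumps 5 from row 1; 5 starts row 2. P = [[4], [5]], Q = [[1], [2]].
Insert 1: 1 bumps 4 from row 1; 4 bumps 5 from row 2; 5 starts row 3. P = [[1], [4], [5]], Q = [[1], [2], [3]].
Insert 6: appended to row 1. P = [[1, 6], [4], [5]], Q = [[1, 4], [2], [3]].
Insert 2: 2 bumps 6 from row 1; 6 appends to row 2. P = [[1, 2], [4, 6], [5]], Q = [[1, 4], [2, 5], [3]].
Insert 3: appended to row 1. P = [[1, 2, 3], [4, 6], [5]], Q = [[1, 4, 6], [2, 5], [3]].

So P = [[1, 2, 3], [4, 6], [5]], Q = [[1, 4, 6], [2, 5], [3]].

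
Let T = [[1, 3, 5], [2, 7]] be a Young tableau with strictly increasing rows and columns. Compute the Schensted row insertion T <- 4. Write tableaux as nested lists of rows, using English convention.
In row 1, 4 replaces 5 (the leftmost entry greater than 4); 5 is bumped to row 2. In row 2, 5 replaces 7 (the leftmost entry greater than 5); 7 is bumped to row 3. 7 starts a new row 3. The new tableau is [[1, 3, 4], [2, 5], [7]].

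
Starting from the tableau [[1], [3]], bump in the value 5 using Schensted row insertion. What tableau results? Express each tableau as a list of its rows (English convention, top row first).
5 is larger than every entry of row 1, so it is appended to row 1. The new tableau is [[1, 5], [3]].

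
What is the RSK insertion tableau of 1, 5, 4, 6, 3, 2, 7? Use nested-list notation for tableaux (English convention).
Insert 1: appended to row 1. P = [[1]].
Insert 5: appended to row 1. P = [[1, 5]].
Insert 4: 4 bumps 5 from row 1; 5 starts row 2. P = [[1, 4], [5]].
Insert 6: appended to row 1. P = [[1, 4, 6], [5]].
Insert 3: 3 bumps 4 from row 1; 4 bumps 5 from row 2; 5 starts row 3. P = [[1, 3, 6], [4], [5]].
Insert 2: 2 bumps 3 from row 1; 3 bumps 4 from row 2; 4 bumps 5 from row 3; 5 starts row 4. P = [[1, 2, 6], [3], [4], [5]].
Insert 7: appended to row 1. P = [[1, 2, 6, 7], [3], [4], [5]].

So P = [[1, 2, 6, 7], [3], [4], [5]].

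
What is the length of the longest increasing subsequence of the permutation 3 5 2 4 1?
2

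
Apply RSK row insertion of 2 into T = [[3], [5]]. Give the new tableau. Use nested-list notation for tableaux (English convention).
[[2], [3], [5]]

In row 1, 2 replaces 3 (the leftmost entry greater than 2); 3 is bumped to row 2. In row 2, 3 replaces 5 (the leftmost entry greater than 3); 5 is bumped to row 3. 5 starts a new row 3. The new tableau is [[2], [3], [5]].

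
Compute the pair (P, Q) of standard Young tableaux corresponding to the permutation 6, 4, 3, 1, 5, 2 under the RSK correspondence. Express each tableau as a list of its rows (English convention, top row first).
Insert each entry of the permutation into P by Schensted row insertion, recording in Q the position of each new cell.

After inserting 6: P = [[6]].
After inserting 4: P = [[4], [6]].
After inserting 3: P = [[3], [4], [6]].
After inserting 1: P = [[1], [3], [4], [6]].
After inserting 5: P = [[1, 5], [3], [4], [6]].
After inserting 2: P = [[1, 2], [3, 5], [4], [6]].

So P = [[1, 2], [3, 5], [4], [6]], Q = [[1, 5], [2, 6], [3], [4]].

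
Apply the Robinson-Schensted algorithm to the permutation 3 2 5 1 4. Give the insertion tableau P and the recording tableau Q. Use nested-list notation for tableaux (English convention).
Insert each entry of the permutation into P by Schensted row insertion, recording in Q the position of each new cell.

Insert 3: appended to row 1. P = [[3]].
Insert 2: 2 bumps 3 from row 1; 3 starts row 2. P = [[2], [3]].
Insert 5: appended to row 1. P = [[2, 5], [3]].
Insert 1: 1 bumps 2 from row 1; 2 bumps 3 from row 2; 3 starts row 3. P = [[1, 5], [2], [3]].
Insert 4: 4 bumps 5 from row 1; 5 appends to row 2. P = [[1, 4], [2, 5], [3]].

So P = [[1, 4], [2, 5], [3]], Q = [[1, 3], [2, 5], [4]].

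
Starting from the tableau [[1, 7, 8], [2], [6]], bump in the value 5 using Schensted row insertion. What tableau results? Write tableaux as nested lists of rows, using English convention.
[[1, 5, 8], [2, 7], [6]]

In row 1, 5 replaces 7 (the leftmost entry greater than 5); 7 is bumped to row 2. 7 is appended to row 2. The new tableau is [[1, 5, 8], [2, 7], [6]].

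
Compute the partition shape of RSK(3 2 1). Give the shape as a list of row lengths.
[1, 1, 1]

Row-insert each entry into an empty tableau.

After inserting 3: P = [[3]].
After inserting 2: P = [[2], [3]].
After inserting 1: P = [[1], [2], [3]].

The final insertion tableau P = [[1], [2], [3]] has shape [1, 1, 1].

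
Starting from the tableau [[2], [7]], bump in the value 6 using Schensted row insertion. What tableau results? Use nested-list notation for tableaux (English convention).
[[2, 6], [7]]

6 is larger than every entry of row 1, so it is appended to row 1. The new tableau is [[2, 6], [7]].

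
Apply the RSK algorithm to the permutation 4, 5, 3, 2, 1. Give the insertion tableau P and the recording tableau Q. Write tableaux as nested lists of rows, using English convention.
Insert each entry of the permutation into P by Schensted row insertion, recording in Q the position of each new cell.

Insert 4: appended to row 1. P = [[4]], Q = [[1]].
Insert 5: appended to row 1. P = [[4, 5]], Q = [[1, 2]].
Insert 3: 3 bumps 4 from row 1; 4 starts row 2. P = [[3, 5], [4]], Q = [[1, 2], [3]].
Insert 2: 2 bumps 3 from row 1; 3 bumps 4 from row 2; 4 starts row 3. P = [[2, 5], [3], [4]], Q = [[1, 2], [3], [4]].
Insert 1: 1 bumps 2 from row 1; 2 bumps 3 from row 2; 3 bumps 4 from row 3; 4 starts row 4. P = [[1, 5], [2], [3], [4]], Q = [[1, 2], [3], [4], [5]].

So P = [[1, 5], [2], [3], [4]], Q = [[1, 2], [3], [4], [5]].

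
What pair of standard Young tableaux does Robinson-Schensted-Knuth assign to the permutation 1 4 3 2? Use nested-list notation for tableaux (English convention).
Insert each entry of the permutation into P by Schensted row insertion, recording in Q the position of each new cell.

After inserting 1: P = [[1]].
After inserting 4: P = [[1, 4]].
After inserting 3: P = [[1, 3], [4]].
After inserting 2: P = [[1, 2], [3], [4]].

So P = [[1, 2], [3], [4]], Q = [[1, 2], [3], [4]].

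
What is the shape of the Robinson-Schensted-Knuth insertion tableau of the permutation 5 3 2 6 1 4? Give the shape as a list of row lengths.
Row-insert each entry into an empty tableau.

After inserting 5: P = [[5]].
After inserting 3: P = [[3], [5]].
After inserting 2: P = [[2], [3], [5]].
After inserting 6: P = [[2, 6], [3], [5]].
After inserting 1: P = [[1, 6], [2], [3], [5]].
After inserting 4: P = [[1, 4], [2, 6], [3], [5]].

The final insertion tableau P = [[1, 4], [2, 6], [3], [5]] has shape [2, 2, 1, 1].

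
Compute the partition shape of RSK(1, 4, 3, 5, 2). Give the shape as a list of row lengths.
Row-insert each entry into an empty tableau.

After inserting 1: P = [[1]].
After inserting 4: P = [[1, 4]].
After inserting 3: P = [[1, 3], [4]].
After inserting 5: P = [[1, 3, 5], [4]].
After inserting 2: P = [[1, 2, 5], [3], [4]].

The final insertion tableau P = [[1, 2, 5], [3], [4]] has shape [3, 1, 1].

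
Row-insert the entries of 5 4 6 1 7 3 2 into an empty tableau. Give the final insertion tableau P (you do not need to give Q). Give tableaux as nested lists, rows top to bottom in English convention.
After inserting 5: P = [[5]].
After inserting 4: P = [[4], [5]].
After inserting 6: P = [[4, 6], [5]].
After inserting 1: P = [[1, 6], [4], [5]].
After inserting 7: P = [[1, 6, 7], [4], [5]].
After inserting 3: P = [[1, 3, 7], [4, 6], [5]].
After inserting 2: P = [[1, 2, 7], [3, 6], [4], [5]].

So P = [[1, 2, 7], [3, 6], [4], [5]].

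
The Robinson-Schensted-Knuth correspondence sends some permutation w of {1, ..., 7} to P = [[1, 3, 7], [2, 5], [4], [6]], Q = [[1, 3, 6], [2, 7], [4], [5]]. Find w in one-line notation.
6 4 5 2 1 7 3

Reverse the RSK construction: for i from n down to 1, find the cell of Q containing i, remove the entry at that cell from P, and reverse-bump it up through P; the value ejected from row 1 is w(i).

Step i=7: Q has 7 at row 2, column 2; remove 5 from row 2 of P and reverse-bump: 5 enters row 1 and ejects 3. So w(7) = 3. P is now [[1, 5, 7], [2], [4], [6]].
Step i=6: Q has 6 at row 1, column 3; remove that cell from P, ejecting 7. So w(6) = 7. P is now [[1, 5], [2], [4], [6]].
Step i=5: Q has 5 at row 4, column 1; remove 6 from row 4 of P and reverse-bump: 6 enters row 3 and ejects 4; 4 enters row 2 and ejects 2; 2 enters row 1 and ejects 1. So w(5) = 1. P is now [[2, 5], [4], [6]].
Step i=4: Q has 4 at row 3, column 1; remove 6 from row 3 of P and reverse-bump: 6 enters row 2 and ejects 4; 4 enters row 1 and ejects 2. So w(4) = 2. P is now [[4, 5], [6]].
Step i=3: Q has 3 at row 1, column 2; remove that cell from P, ejecting 5. So w(3) = 5. P is now [[4], [6]].
Step i=2: Q has 2 at row 2, column 1; remove 6 from row 2 of P and reverse-bump: 6 enters row 1 and ejects 4. So w(2) = 4. P is now [[6]].
Step i=1: Q has 1 at row 1, column 1; remove that cell from P, ejecting 6. So w(1) = 6. P is now [].

So w = 6 4 5 2 1 7 3.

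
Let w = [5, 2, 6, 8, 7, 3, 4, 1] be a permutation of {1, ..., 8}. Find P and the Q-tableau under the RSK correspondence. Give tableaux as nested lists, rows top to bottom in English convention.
Insert each entry of the permutation into P by Schensted row insertion, recording in Q the position of each new cell.

After inserting 5: P = [[5]].
After inserting 2: P = [[2], [5]].
After inserting 6: P = [[2, 6], [5]].
After inserting 8: P = [[2, 6, 8], [5]].
After inserting 7: P = [[2, 6, 7], [5, 8]].
After inserting 3: P = [[2, 3, 7], [5, 6], [8]].
After inserting 4: P = [[2, 3, 4], [5, 6, 7], [8]].
After inserting 1: P = [[1, 3, 4], [2, 6, 7], [5], [8]].

So P = [[1, 3, 4], [2, 6, 7], [5], [8]], Q = [[1, 3, 4], [2, 5, 7], [6], [8]].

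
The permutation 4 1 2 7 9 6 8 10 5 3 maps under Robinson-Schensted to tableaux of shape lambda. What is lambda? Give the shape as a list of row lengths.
Row-insert each entry into an empty tableau.

After inserting 4: P = [[4]].
After inserting 1: P = [[1], [4]].
After inserting 2: P = [[1, 2], [4]].
After inserting 7: P = [[1, 2, 7], [4]].
After inserting 9: P = [[1, 2, 7, 9], [4]].
After inserting 6: P = [[1, 2, 6, 9], [4, 7]].
After inserting 8: P = [[1, 2, 6, 8], [4, 7, 9]].
After inserting 10: P = [[1, 2, 6, 8, 10], [4, 7, 9]].
After inserting 5: P = [[1, 2, 5, 8, 10], [4, 6, 9], [7]].
After inserting 3: P = [[1, 2, 3, 8, 10], [4, 5, 9], [6], [7]].

The final insertion tableau P = [[1, 2, 3, 8, 10], [4, 5, 9], [6], [7]] has shape [5, 3, 1, 1].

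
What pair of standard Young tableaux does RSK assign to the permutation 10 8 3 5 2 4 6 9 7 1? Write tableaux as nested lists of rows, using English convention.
P = [[1, 4, 6, 7], [2, 5, 9], [3], [8], [10]], Q = [[1, 4, 7, 8], [2, 6, 9], [3], [5], [10]]

Insert each entry of the permutation into P by Schensted row insertion, recording in Q the position of each new cell.

After inserting 10: P = [[10]].
After inserting 8: P = [[8], [10]].
After inserting 3: P = [[3], [8], [10]].
After inserting 5: P = [[3, 5], [8], [10]].
After inserting 2: P = [[2, 5], [3], [8], [10]].
After inserting 4: P = [[2, 4], [3, 5], [8], [10]].
After inserting 6: P = [[2, 4, 6], [3, 5], [8], [10]].
After inserting 9: P = [[2, 4, 6, 9], [3, 5], [8], [10]].
After inserting 7: P = [[2, 4, 6, 7], [3, 5, 9], [8], [10]].
After inserting 1: P = [[1, 4, 6, 7], [2, 5, 9], [3], [8], [10]].

So P = [[1, 4, 6, 7], [2, 5, 9], [3], [8], [10]], Q = [[1, 4, 7, 8], [2, 6, 9], [3], [5], [10]].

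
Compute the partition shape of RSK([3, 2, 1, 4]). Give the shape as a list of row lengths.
Row-insert each entry into an empty tableau.

After inserting 3: P = [[3]].
After inserting 2: P = [[2], [3]].
After inserting 1: P = [[1], [2], [3]].
After inserting 4: P = [[1, 4], [2], [3]].

The final insertion tableau P = [[1, 4], [2], [3]] has shape [2, 1, 1].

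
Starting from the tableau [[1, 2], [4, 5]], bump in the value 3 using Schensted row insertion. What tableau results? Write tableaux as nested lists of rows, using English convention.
3 is larger than every entry of row 1, so it is appended to row 1. The new tableau is [[1, 2, 3], [4, 5]].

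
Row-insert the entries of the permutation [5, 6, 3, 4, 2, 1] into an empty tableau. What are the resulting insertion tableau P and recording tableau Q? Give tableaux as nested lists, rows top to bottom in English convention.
P = [[1, 4], [2, 6], [3], [5]], Q = [[1, 2], [3, 4], [5], [6]]

Insert each entry of the permutation into P by Schensted row insertion, recording in Q the position of each new cell.

After inserting 5: P = [[5]].
After inserting 6: P = [[5, 6]].
After inserting 3: P = [[3, 6], [5]].
After inserting 4: P = [[3, 4], [5, 6]].
After inserting 2: P = [[2, 4], [3, 6], [5]].
After inserting 1: P = [[1, 4], [2, 6], [3], [5]].

So P = [[1, 4], [2, 6], [3], [5]], Q = [[1, 2], [3, 4], [5], [6]].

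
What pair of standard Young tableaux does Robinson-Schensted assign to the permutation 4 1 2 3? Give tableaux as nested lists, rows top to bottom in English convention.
Insert each entry of the permutation into P by Schensted row insertion, recording in Q the position of each new cell.

Insert 4: appended to row 1. P = [[4]].
Insert 1: 1 bumps 4 from row 1; 4 starts row 2. P = [[1], [4]].
Insert 2: appended to row 1. P = [[1, 2], [4]].
Insert 3: appended to row 1. P = [[1, 2, 3], [4]].

So P = [[1, 2, 3], [4]], Q = [[1, 3, 4], [2]].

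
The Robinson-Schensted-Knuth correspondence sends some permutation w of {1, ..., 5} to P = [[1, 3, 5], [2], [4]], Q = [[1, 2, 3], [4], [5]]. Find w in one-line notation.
2 4 5 3 1

Reverse the RSK construction: for i from n down to 1, find the cell of Q containing i, remove the entry at that cell from P, and reverse-bump it up through P; the value ejected from row 1 is w(i).

Step i=5: Q has 5 at row 3, column 1; remove 4 from row 3 of P and reverse-bump: 4 enters row 2 and ejects 2; 2 enters row 1 and ejects 1. So w(5) = 1. P is now [[2, 3, 5], [4]].
Step i=4: Q has 4 at row 2, column 1; remove 4 from row 2 of P and reverse-bump: 4 enters row 1 and ejects 3. So w(4) = 3. P is now [[2, 4, 5]].
Step i=3: Q has 3 at row 1, column 3; remove that cell from P, ejecting 5. So w(3) = 5. P is now [[2, 4]].
Step i=2: Q has 2 at row 1, column 2; remove that cell from P, ejecting 4. So w(2) = 4. P is now [[2]].
Step i=1: Q has 1 at row 1, column 1; remove that cell from P, ejecting 2. So w(1) = 2. P is now [].

So w = 2 4 5 3 1.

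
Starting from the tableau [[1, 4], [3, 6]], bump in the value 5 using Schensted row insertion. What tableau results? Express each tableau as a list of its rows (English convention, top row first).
[[1, 4, 5], [3, 6]]

5 is larger than every entry of row 1, so it is appended to row 1. The new tableau is [[1, 4, 5], [3, 6]].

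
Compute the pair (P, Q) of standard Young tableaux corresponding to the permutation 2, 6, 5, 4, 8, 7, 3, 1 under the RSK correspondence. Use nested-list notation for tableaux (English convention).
Insert each entry of the permutation into P by Schensted row insertion, recording in Q the position of each new cell.

Insert 2: appended to row 1. P = [[2]].
Insert 6: appended to row 1. P = [[2, 6]].
Insert 5: 5 bumps 6 from row 1; 6 starts row 2. P = [[2, 5], [6]].
Insert 4: 4 bumps 5 from row 1; 5 bumps 6 from row 2; 6 starts row 3. P = [[2, 4], [5], [6]].
Insert 8: appended to row 1. P = [[2, 4, 8], [5], [6]].
Insert 7: 7 bumps 8 from row 1; 8 appends to row 2. P = [[2, 4, 7], [5, 8], [6]].
Insert 3: 3 bumps 4 from row 1; 4 bumps 5 from row 2; 5 bumps 6 from row 3; 6 starts row 4. P = [[2, 3, 7], [4, 8], [5], [6]].
Insert 1: 1 bumps 2 from row 1; 2 bumps 4 from row 2; 4 bumps 5 from row 3; 5 bumps 6 from row 4; 6 starts row 5. P = [[1, 3, 7], [2, 8], [4], [5], [6]].

So P = [[1, 3, 7], [2, 8], [4], [5], [6]], Q = [[1, 2, 5], [3, 6], [4], [7], [8]].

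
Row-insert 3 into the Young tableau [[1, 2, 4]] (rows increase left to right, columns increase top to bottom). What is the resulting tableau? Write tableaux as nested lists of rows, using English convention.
[[1, 2, 3], [4]]

In row 1, 3 replaces 4 (the leftmost entry greater than 3); 4 is bumped to row 2. 4 starts a new row 2. The new tableau is [[1, 2, 3], [4]].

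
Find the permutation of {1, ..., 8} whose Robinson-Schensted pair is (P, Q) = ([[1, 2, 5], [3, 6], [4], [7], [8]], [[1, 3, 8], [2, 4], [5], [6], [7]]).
Reverse the RSK construction: for i from n down to 1, find the cell of Q containing i, remove the entry at that cell from P, and reverse-bump it up through P; the value ejected from row 1 is w(i).

Step i=8: Q has 8 at row 1, column 3; remove that cell from P, ejecting 5. So w(8) = 5. P is now [[1, 2], [3, 6], [4], [7], [8]].
Step i=7: Q has 7 at row 5, column 1; remove 8 from row 5 of P and reverse-bump: 8 enters row 4 and ejects 7; 7 enters row 3 and ejects 4; 4 enters row 2 and ejects 3; 3 enters row 1 and ejects 2. So w(7) = 2. P is now [[1, 3], [4, 6], [7], [8]].
Step i=6: Q has 6 at row 4, column 1; remove 8 from row 4 of P and reverse-bump: 8 enters row 3 and ejects 7; 7 enters row 2 and ejects 6; 6 enters row 1 and ejects 3. So w(6) = 3. P is now [[1, 6], [4, 7], [8]].
Step i=5: Q has 5 at row 3, column 1; remove 8 from row 3 of P and reverse-bump: 8 enters row 2 and ejects 7; 7 enters row 1 and ejects 6. So w(5) = 6. P is now [[1, 7], [4, 8]].
Step i=4: Q has 4 at row 2, column 2; remove 8 from row 2 of P and reverse-bump: 8 enters row 1 and ejects 7. So w(4) = 7. P is now [[1, 8], [4]].
Step i=3: Q has 3 at row 1, column 2; remove that cell from P, ejecting 8. So w(3) = 8. P is now [[1], [4]].
Step i=2: Q has 2 at row 2, column 1; remove 4 from row 2 of P and reverse-bump: 4 enters row 1 and ejects 1. So w(2) = 1. P is now [[4]].
Step i=1: Q has 1 at row 1, column 1; remove that cell from P, ejecting 4. So w(1) = 4. P is now [].

So w = 4 1 8 7 6 3 2 5.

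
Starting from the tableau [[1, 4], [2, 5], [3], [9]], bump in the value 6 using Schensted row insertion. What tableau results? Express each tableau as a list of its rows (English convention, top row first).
[[1, 4, 6], [2, 5], [3], [9]]

6 is larger than every entry of row 1, so it is appended to row 1. The new tableau is [[1, 4, 6], [2, 5], [3], [9]].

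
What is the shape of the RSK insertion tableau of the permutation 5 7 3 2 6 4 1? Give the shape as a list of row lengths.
[2, 2, 2, 1]

Row-insert each entry into an empty tableau.

After inserting 5: P = [[5]].
After inserting 7: P = [[5, 7]].
After inserting 3: P = [[3, 7], [5]].
After inserting 2: P = [[2, 7], [3], [5]].
After inserting 6: P = [[2, 6], [3, 7], [5]].
After inserting 4: P = [[2, 4], [3, 6], [5, 7]].
After inserting 1: P = [[1, 4], [2, 6], [3, 7], [5]].

The final insertion tableau P = [[1, 4], [2, 6], [3, 7], [5]] has shape [2, 2, 2, 1].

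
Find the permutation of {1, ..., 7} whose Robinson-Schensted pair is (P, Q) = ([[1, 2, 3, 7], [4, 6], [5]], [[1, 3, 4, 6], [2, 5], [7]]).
Reverse the RSK construction: for i from n down to 1, find the cell of Q containing i, remove the entry at that cell from P, and reverse-bump it up through P; the value ejected from row 1 is w(i).

Step i=7: Q has 7 at row 3, column 1; remove 5 from row 3 of P and reverse-bump: 5 enters row 2 and ejects 4; 4 enters row 1 and ejects 3. So w(7) = 3. P is now [[1, 2, 4, 7], [5, 6]].
Step i=6: Q has 6 at row 1, column 4; remove that cell from P, ejecting 7. So w(6) = 7. P is now [[1, 2, 4], [5, 6]].
Step i=5: Q has 5 at row 2, column 2; remove 6 from row 2 of P and reverse-bump: 6 enters row 1 and ejects 4. So w(5) = 4. P is now [[1, 2, 6], [5]].
Step i=4: Q has 4 at row 1, column 3; remove that cell from P, ejecting 6. So w(4) = 6. P is now [[1, 2], [5]].
Step i=3: Q has 3 at row 1, column 2; remove that cell from P, ejecting 2. So w(3) = 2. P is now [[1], [5]].
Step i=2: Q has 2 at row 2, column 1; remove 5 from row 2 of P and reverse-bump: 5 enters row 1 and ejects 1. So w(2) = 1. P is now [[5]].
Step i=1: Q has 1 at row 1, column 1; remove that cell from P, ejecting 5. So w(1) = 5. P is now [].

So w = 5 1 2 6 4 7 3.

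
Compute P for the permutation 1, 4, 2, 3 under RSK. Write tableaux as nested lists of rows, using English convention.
P = [[1, 2, 3], [4]]

After inserting 1: P = [[1]].
After inserting 4: P = [[1, 4]].
After inserting 2: P = [[1, 2], [4]].
After inserting 3: P = [[1, 2, 3], [4]].

So P = [[1, 2, 3], [4]].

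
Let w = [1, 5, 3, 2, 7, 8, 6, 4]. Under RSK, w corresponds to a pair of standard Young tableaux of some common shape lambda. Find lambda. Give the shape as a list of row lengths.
[4, 2, 2]

Row-insert each entry into an empty tableau.

After inserting 1: P = [[1]].
After inserting 5: P = [[1, 5]].
After inserting 3: P = [[1, 3], [5]].
After inserting 2: P = [[1, 2], [3], [5]].
After inserting 7: P = [[1, 2, 7], [3], [5]].
After inserting 8: P = [[1, 2, 7, 8], [3], [5]].
After inserting 6: P = [[1, 2, 6, 8], [3, 7], [5]].
After inserting 4: P = [[1, 2, 4, 8], [3, 6], [5, 7]].

The final insertion tableau P = [[1, 2, 4, 8], [3, 6], [5, 7]] has shape [4, 2, 2].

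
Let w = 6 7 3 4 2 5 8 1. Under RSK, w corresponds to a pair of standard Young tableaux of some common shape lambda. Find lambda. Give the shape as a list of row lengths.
Row-insert each entry into an empty tableau.

After inserting 6: P = [[6]].
After inserting 7: P = [[6, 7]].
After inserting 3: P = [[3, 7], [6]].
After inserting 4: P = [[3, 4], [6, 7]].
After inserting 2: P = [[2, 4], [3, 7], [6]].
After inserting 5: P = [[2, 4, 5], [3, 7], [6]].
After inserting 8: P = [[2, 4, 5, 8], [3, 7], [6]].
After inserting 1: P = [[1, 4, 5, 8], [2, 7], [3], [6]].

The final insertion tableau P = [[1, 4, 5, 8], [2, 7], [3], [6]] has shape [4, 2, 1, 1].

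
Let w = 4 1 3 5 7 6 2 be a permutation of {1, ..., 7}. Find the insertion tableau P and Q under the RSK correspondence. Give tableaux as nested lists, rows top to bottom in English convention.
Insert each entry of the permutation into P by Schensted row insertion, recording in Q the position of each new cell.

Insert 4: appended to row 1. P = [[4]].
Insert 1: 1 bumps 4 from row 1; 4 starts row 2. P = [[1], [4]].
Insert 3: appended to row 1. P = [[1, 3], [4]].
Insert 5: appended to row 1. P = [[1, 3, 5], [4]].
Insert 7: appended to row 1. P = [[1, 3, 5, 7], [4]].
Insert 6: 6 bumps 7 from row 1; 7 appends to row 2. P = [[1, 3, 5, 6], [4, 7]].
Insert 2: 2 bumps 3 from row 1; 3 bumps 4 from row 2; 4 starts row 3. P = [[1, 2, 5, 6], [3, 7], [4]].

So P = [[1, 2, 5, 6], [3, 7], [4]], Q = [[1, 3, 4, 5], [2, 6], [7]].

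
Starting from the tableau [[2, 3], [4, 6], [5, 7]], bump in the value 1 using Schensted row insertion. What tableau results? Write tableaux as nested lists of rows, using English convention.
[[1, 3], [2, 6], [4, 7], [5]]

In row 1, 1 replaces 2 (the leftmost entry greater than 1); 2 is bumped to row 2. In row 2, 2 replaces 4 (the leftmost entry greater than 2); 4 is bumped to row 3. In row 3, 4 replaces 5 (the leftmost entry greater than 4); 5 is bumped to row 4. 5 starts a new row 4. The new tableau is [[1, 3], [2, 6], [4, 7], [5]].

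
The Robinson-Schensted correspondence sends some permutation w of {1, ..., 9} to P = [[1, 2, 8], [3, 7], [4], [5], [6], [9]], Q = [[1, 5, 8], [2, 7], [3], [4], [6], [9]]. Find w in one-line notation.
9 6 5 4 7 1 3 8 2

Reverse the RSK construction: for i from n down to 1, find the cell of Q containing i, remove the entry at that cell from P, and reverse-bump it up through P; the value ejected from row 1 is w(i).

Step i=9: Q has 9 at row 6, column 1; remove 9 from row 6 of P and reverse-bump: 9 enters row 5 and ejects 6; 6 enters row 4 and ejects 5; 5 enters row 3 and ejects 4; 4 enters row 2 and ejects 3; 3 enters row 1 and ejects 2. So w(9) = 2. P is now [[1, 3, 8], [4, 7], [5], [6], [9]].
Step i=8: Q has 8 at row 1, column 3; remove that cell from P, ejecting 8. So w(8) = 8. P is now [[1, 3], [4, 7], [5], [6], [9]].
Step i=7: Q has 7 at row 2, column 2; remove 7 from row 2 of P and reverse-bump: 7 enters row 1 and ejects 3. So w(7) = 3. P is now [[1, 7], [4], [5], [6], [9]].
Step i=6: Q has 6 at row 5, column 1; remove 9 from row 5 of P and reverse-bump: 9 enters row 4 and ejects 6; 6 enters row 3 and ejects 5; 5 enters row 2 and ejects 4; 4 enters row 1 and ejects 1. So w(6) = 1. P is now [[4, 7], [5], [6], [9]].
Step i=5: Q has 5 at row 1, column 2; remove that cell from P, ejecting 7. So w(5) = 7. P is now [[4], [5], [6], [9]].
Step i=4: Q has 4 at row 4, column 1; remove 9 from row 4 of P and reverse-bump: 9 enters row 3 and ejects 6; 6 enters row 2 and ejects 5; 5 enters row 1 and ejects 4. So w(4) = 4. P is now [[5], [6], [9]].
Step i=3: Q has 3 at row 3, column 1; remove 9 from row 3 of P and reverse-bump: 9 enters row 2 and ejects 6; 6 enters row 1 and ejects 5. So w(3) = 5. P is now [[6], [9]].
Step i=2: Q has 2 at row 2, column 1; remove 9 from row 2 of P and reverse-bump: 9 enters row 1 and ejects 6. So w(2) = 6. P is now [[9]].
Step i=1: Q has 1 at row 1, column 1; remove that cell from P, ejecting 9. So w(1) = 9. P is now [].

So w = 9 6 5 4 7 1 3 8 2.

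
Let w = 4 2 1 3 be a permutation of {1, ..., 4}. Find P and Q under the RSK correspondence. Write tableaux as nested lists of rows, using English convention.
Insert each entry of the permutation into P by Schensted row insertion, recording in Q the position of each new cell.

Insert 4: appended to row 1. P = [[4]].
Insert 2: 2 bumps 4 from row 1; 4 starts row 2. P = [[2], [4]].
Insert 1: 1 bumps 2 from row 1; 2 bumps 4 from row 2; 4 starts row 3. P = [[1], [2], [4]].
Insert 3: appended to row 1. P = [[1, 3], [2], [4]].

So P = [[1, 3], [2], [4]], Q = [[1, 4], [2], [3]].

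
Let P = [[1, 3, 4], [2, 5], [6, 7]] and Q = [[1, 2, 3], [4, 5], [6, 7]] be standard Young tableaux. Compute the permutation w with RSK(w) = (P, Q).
Reverse the RSK construction: for i from n down to 1, find the cell of Q containing i, remove the entry at that cell from P, and reverse-bump it up through P; the value ejected from row 1 is w(i).

Step i=7: Q has 7 at row 3, column 2; remove 7 from row 3 of P and reverse-bump: 7 enters row 2 and ejects 5; 5 enters row 1 and ejects 4. So w(7) = 4. P is now [[1, 3, 5], [2, 7], [6]].
Step i=6: Q has 6 at row 3, column 1; remove 6 from row 3 of P and reverse-bump: 6 enters row 2 and ejects 2; 2 enters row 1 and ejects 1. So w(6) = 1. P is now [[2, 3, 5], [6, 7]].
Step i=5: Q has 5 at row 2, column 2; remove 7 from row 2 of P and reverse-bump: 7 enters row 1 and ejects 5. So w(5) = 5. P is now [[2, 3, 7], [6]].
Step i=4: Q has 4 at row 2, column 1; remove 6 from row 2 of P and reverse-bump: 6 enters row 1 and ejects 3. So w(4) = 3. P is now [[2, 6, 7]].
Step i=3: Q has 3 at row 1, column 3; remove that cell from P, ejecting 7. So w(3) = 7. P is now [[2, 6]].
Step i=2: Q has 2 at row 1, column 2; remove that cell from P, ejecting 6. So w(2) = 6. P is now [[2]].
Step i=1: Q has 1 at row 1, column 1; remove that cell from P, ejecting 2. So w(1) = 2. P is now [].

So w = 2 6 7 3 5 1 4.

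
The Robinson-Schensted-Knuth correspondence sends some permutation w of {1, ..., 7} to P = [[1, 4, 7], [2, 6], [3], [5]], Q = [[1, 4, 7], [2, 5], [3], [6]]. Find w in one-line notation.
5 3 2 6 4 1 7

Reverse RSK: for i = n, n-1, ..., 1, locate i in Q, remove the corresponding corner cell from P, and reverse-bump its entry up through P; the value ejected from row 1 is w(i).

So w = 5 3 2 6 4 1 7.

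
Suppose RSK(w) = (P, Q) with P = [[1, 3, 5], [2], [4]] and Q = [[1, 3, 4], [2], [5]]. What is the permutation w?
4 2 3 5 1

Reverse the RSK construction: for i from n down to 1, find the cell of Q containing i, remove the entry at that cell from P, and reverse-bump it up through P; the value ejected from row 1 is w(i).

Step i=5: Q has 5 at row 3, column 1; remove 4 from row 3 of P and reverse-bump: 4 enters row 2 and ejects 2; 2 enters row 1 and ejects 1. So w(5) = 1. P is now [[2, 3, 5], [4]].
Step i=4: Q has 4 at row 1, column 3; remove that cell from P, ejecting 5. So w(4) = 5. P is now [[2, 3], [4]].
Step i=3: Q has 3 at row 1, column 2; remove that cell from P, ejecting 3. So w(3) = 3. P is now [[2], [4]].
Step i=2: Q has 2 at row 2, column 1; remove 4 from row 2 of P and reverse-bump: 4 enters row 1 and ejects 2. So w(2) = 2. P is now [[4]].
Step i=1: Q has 1 at row 1, column 1; remove that cell from P, ejecting 4. So w(1) = 4. P is now [].

So w = 4 2 3 5 1.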